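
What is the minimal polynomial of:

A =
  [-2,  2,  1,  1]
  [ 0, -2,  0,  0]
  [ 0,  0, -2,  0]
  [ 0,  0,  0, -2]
x^2 + 4*x + 4

The characteristic polynomial is χ_A(x) = (x + 2)^4, so the eigenvalues are known. The minimal polynomial is
  m_A(x) = Π_λ (x − λ)^{k_λ}
where k_λ is the size of the *largest* Jordan block for λ (equivalently, the smallest k with (A − λI)^k v = 0 for every generalised eigenvector v of λ).

  λ = -2: largest Jordan block has size 2, contributing (x + 2)^2

So m_A(x) = (x + 2)^2 = x^2 + 4*x + 4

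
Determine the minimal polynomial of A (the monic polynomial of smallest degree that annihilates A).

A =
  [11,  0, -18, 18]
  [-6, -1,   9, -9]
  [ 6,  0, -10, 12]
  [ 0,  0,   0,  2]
x^2 - x - 2

The characteristic polynomial is χ_A(x) = (x - 2)^2*(x + 1)^2, so the eigenvalues are known. The minimal polynomial is
  m_A(x) = Π_λ (x − λ)^{k_λ}
where k_λ is the size of the *largest* Jordan block for λ (equivalently, the smallest k with (A − λI)^k v = 0 for every generalised eigenvector v of λ).

  λ = -1: largest Jordan block has size 1, contributing (x + 1)
  λ = 2: largest Jordan block has size 1, contributing (x − 2)

So m_A(x) = (x - 2)*(x + 1) = x^2 - x - 2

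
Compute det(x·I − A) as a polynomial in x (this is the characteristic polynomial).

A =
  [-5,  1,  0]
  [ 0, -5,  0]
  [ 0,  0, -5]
x^3 + 15*x^2 + 75*x + 125

Expanding det(x·I − A) (e.g. by cofactor expansion or by noting that A is similar to its Jordan form J, which has the same characteristic polynomial as A) gives
  χ_A(x) = x^3 + 15*x^2 + 75*x + 125
which factors as (x + 5)^3. The eigenvalues (with algebraic multiplicities) are λ = -5 with multiplicity 3.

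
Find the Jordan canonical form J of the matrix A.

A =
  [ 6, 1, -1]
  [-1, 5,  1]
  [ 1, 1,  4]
J_3(5)

The characteristic polynomial is
  det(x·I − A) = x^3 - 15*x^2 + 75*x - 125 = (x - 5)^3

Eigenvalues and multiplicities (the geometric multiplicity of λ is n − rank(A − λI), which equals the number of Jordan blocks for λ):
  λ = 5: algebraic multiplicity = 3, geometric multiplicity = 1

Determining the block sizes for each eigenvalue:
  λ = 5: one block (gm = 1), so the single block has size am = 3 → block sizes [3]

Assembling the blocks gives a Jordan form
J =
  [5, 1, 0]
  [0, 5, 1]
  [0, 0, 5]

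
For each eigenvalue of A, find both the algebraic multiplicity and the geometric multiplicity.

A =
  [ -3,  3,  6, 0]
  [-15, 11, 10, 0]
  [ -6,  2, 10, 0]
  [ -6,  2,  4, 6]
λ = 6: alg = 4, geom = 3

Step 1 — factor the characteristic polynomial to read off the algebraic multiplicities:
  χ_A(x) = (x - 6)^4

Step 2 — compute geometric multiplicities via the rank-nullity identity g(λ) = n − rank(A − λI):
  rank(A − (6)·I) = 1, so dim ker(A − (6)·I) = n − 1 = 3

Summary:
  λ = 6: algebraic multiplicity = 4, geometric multiplicity = 3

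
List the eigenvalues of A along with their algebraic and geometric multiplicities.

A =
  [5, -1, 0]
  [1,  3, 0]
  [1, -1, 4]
λ = 4: alg = 3, geom = 2

Step 1 — factor the characteristic polynomial to read off the algebraic multiplicities:
  χ_A(x) = (x - 4)^3

Step 2 — compute geometric multiplicities via the rank-nullity identity g(λ) = n − rank(A − λI):
  rank(A − (4)·I) = 1, so dim ker(A − (4)·I) = n − 1 = 2

Summary:
  λ = 4: algebraic multiplicity = 3, geometric multiplicity = 2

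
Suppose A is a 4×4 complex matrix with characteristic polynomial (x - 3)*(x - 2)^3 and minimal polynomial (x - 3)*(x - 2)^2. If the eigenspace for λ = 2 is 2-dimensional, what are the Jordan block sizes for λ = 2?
Block sizes for λ = 2: [2, 1]

Step 1 — from the characteristic polynomial, algebraic multiplicity of λ = 2 is 3. From dim ker(A − (2)·I) = 2, there are exactly 2 Jordan blocks for λ = 2.
Step 2 — from the minimal polynomial, the factor (x − 2)^2 tells us the largest block for λ = 2 has size 2.
Step 3 — with total size 3, 2 blocks, and largest block 2, the block sizes (in nonincreasing order) are [2, 1].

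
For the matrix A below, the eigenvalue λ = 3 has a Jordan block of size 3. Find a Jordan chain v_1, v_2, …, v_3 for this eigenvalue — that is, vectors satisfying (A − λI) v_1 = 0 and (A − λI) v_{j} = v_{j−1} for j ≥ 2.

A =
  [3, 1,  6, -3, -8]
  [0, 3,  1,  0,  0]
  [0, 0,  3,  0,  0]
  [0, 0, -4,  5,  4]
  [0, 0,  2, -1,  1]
A Jordan chain for λ = 3 of length 3:
v_1 = (-3, 0, 0, 0, 0)ᵀ
v_2 = (6, 1, 0, -4, 2)ᵀ
v_3 = (0, 0, 1, 0, 0)ᵀ

Let N = A − (3)·I. We want v_3 with N^3 v_3 = 0 but N^2 v_3 ≠ 0; then v_{j-1} := N · v_j for j = 3, …, 2.

Pick v_3 = (0, 0, 1, 0, 0)ᵀ.
Then v_2 = N · v_3 = (6, 1, 0, -4, 2)ᵀ.
Then v_1 = N · v_2 = (-3, 0, 0, 0, 0)ᵀ.

Sanity check: (A − (3)·I) v_1 = (0, 0, 0, 0, 0)ᵀ = 0. ✓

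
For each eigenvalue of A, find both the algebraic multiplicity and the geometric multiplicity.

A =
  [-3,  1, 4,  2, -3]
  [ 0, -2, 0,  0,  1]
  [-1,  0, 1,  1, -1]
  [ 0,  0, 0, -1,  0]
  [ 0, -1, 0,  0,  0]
λ = -1: alg = 5, geom = 3

Step 1 — factor the characteristic polynomial to read off the algebraic multiplicities:
  χ_A(x) = (x + 1)^5

Step 2 — compute geometric multiplicities via the rank-nullity identity g(λ) = n − rank(A − λI):
  rank(A − (-1)·I) = 2, so dim ker(A − (-1)·I) = n − 2 = 3

Summary:
  λ = -1: algebraic multiplicity = 5, geometric multiplicity = 3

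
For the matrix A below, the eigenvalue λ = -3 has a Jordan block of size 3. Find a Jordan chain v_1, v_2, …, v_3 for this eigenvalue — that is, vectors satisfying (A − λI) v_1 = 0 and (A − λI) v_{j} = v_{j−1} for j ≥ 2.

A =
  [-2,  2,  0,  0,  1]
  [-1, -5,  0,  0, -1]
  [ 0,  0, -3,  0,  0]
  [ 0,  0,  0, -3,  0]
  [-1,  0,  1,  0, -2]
A Jordan chain for λ = -3 of length 3:
v_1 = (-2, 2, 0, 0, -2)ᵀ
v_2 = (1, -1, 0, 0, -1)ᵀ
v_3 = (1, 0, 0, 0, 0)ᵀ

Let N = A − (-3)·I. We want v_3 with N^3 v_3 = 0 but N^2 v_3 ≠ 0; then v_{j-1} := N · v_j for j = 3, …, 2.

Pick v_3 = (1, 0, 0, 0, 0)ᵀ.
Then v_2 = N · v_3 = (1, -1, 0, 0, -1)ᵀ.
Then v_1 = N · v_2 = (-2, 2, 0, 0, -2)ᵀ.

Sanity check: (A − (-3)·I) v_1 = (0, 0, 0, 0, 0)ᵀ = 0. ✓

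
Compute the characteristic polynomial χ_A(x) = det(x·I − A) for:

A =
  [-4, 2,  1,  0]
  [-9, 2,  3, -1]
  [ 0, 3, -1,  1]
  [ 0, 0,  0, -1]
x^4 + 4*x^3 + 6*x^2 + 4*x + 1

Expanding det(x·I − A) (e.g. by cofactor expansion or by noting that A is similar to its Jordan form J, which has the same characteristic polynomial as A) gives
  χ_A(x) = x^4 + 4*x^3 + 6*x^2 + 4*x + 1
which factors as (x + 1)^4. The eigenvalues (with algebraic multiplicities) are λ = -1 with multiplicity 4.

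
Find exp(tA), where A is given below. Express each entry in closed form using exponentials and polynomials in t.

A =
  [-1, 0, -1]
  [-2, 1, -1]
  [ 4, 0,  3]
e^{tA} =
  [-2*t*exp(t) + exp(t), 0, -t*exp(t)]
  [-2*t*exp(t), exp(t), -t*exp(t)]
  [4*t*exp(t), 0, 2*t*exp(t) + exp(t)]

Strategy: write A = P · J · P⁻¹ where J is a Jordan canonical form, so e^{tA} = P · e^{tJ} · P⁻¹, and e^{tJ} can be computed block-by-block.

A has Jordan form
J =
  [1, 1, 0]
  [0, 1, 0]
  [0, 0, 1]
(up to reordering of blocks).

Per-block formulas:
  For a 1×1 block at λ = 1: exp(t · [1]) = [e^(1t)].
  For a 2×2 Jordan block J_2(1): exp(t · J_2(1)) = e^(1t)·(I + t·N), where N is the 2×2 nilpotent shift.

After assembling e^{tJ} and conjugating by P, we get:

e^{tA} =
  [-2*t*exp(t) + exp(t), 0, -t*exp(t)]
  [-2*t*exp(t), exp(t), -t*exp(t)]
  [4*t*exp(t), 0, 2*t*exp(t) + exp(t)]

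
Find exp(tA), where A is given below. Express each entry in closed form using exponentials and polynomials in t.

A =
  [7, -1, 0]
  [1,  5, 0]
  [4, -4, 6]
e^{tA} =
  [t*exp(6*t) + exp(6*t), -t*exp(6*t), 0]
  [t*exp(6*t), -t*exp(6*t) + exp(6*t), 0]
  [4*t*exp(6*t), -4*t*exp(6*t), exp(6*t)]

Strategy: write A = P · J · P⁻¹ where J is a Jordan canonical form, so e^{tA} = P · e^{tJ} · P⁻¹, and e^{tJ} can be computed block-by-block.

A has Jordan form
J =
  [6, 1, 0]
  [0, 6, 0]
  [0, 0, 6]
(up to reordering of blocks).

Per-block formulas:
  For a 2×2 Jordan block J_2(6): exp(t · J_2(6)) = e^(6t)·(I + t·N), where N is the 2×2 nilpotent shift.
  For a 1×1 block at λ = 6: exp(t · [6]) = [e^(6t)].

After assembling e^{tJ} and conjugating by P, we get:

e^{tA} =
  [t*exp(6*t) + exp(6*t), -t*exp(6*t), 0]
  [t*exp(6*t), -t*exp(6*t) + exp(6*t), 0]
  [4*t*exp(6*t), -4*t*exp(6*t), exp(6*t)]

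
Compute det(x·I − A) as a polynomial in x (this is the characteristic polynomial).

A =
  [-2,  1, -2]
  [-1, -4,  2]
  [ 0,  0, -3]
x^3 + 9*x^2 + 27*x + 27

Expanding det(x·I − A) (e.g. by cofactor expansion or by noting that A is similar to its Jordan form J, which has the same characteristic polynomial as A) gives
  χ_A(x) = x^3 + 9*x^2 + 27*x + 27
which factors as (x + 3)^3. The eigenvalues (with algebraic multiplicities) are λ = -3 with multiplicity 3.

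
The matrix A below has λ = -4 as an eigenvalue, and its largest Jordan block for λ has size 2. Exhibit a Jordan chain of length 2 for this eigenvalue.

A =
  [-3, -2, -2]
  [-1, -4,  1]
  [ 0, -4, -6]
A Jordan chain for λ = -4 of length 2:
v_1 = (4, -2, 4)ᵀ
v_2 = (2, -1, 0)ᵀ

Let N = A − (-4)·I. We want v_2 with N^2 v_2 = 0 but N^1 v_2 ≠ 0; then v_{j-1} := N · v_j for j = 2, …, 2.

Pick v_2 = (2, -1, 0)ᵀ.
Then v_1 = N · v_2 = (4, -2, 4)ᵀ.

Sanity check: (A − (-4)·I) v_1 = (0, 0, 0)ᵀ = 0. ✓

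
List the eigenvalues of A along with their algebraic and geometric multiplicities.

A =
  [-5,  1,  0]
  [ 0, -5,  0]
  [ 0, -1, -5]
λ = -5: alg = 3, geom = 2

Step 1 — factor the characteristic polynomial to read off the algebraic multiplicities:
  χ_A(x) = (x + 5)^3

Step 2 — compute geometric multiplicities via the rank-nullity identity g(λ) = n − rank(A − λI):
  rank(A − (-5)·I) = 1, so dim ker(A − (-5)·I) = n − 1 = 2

Summary:
  λ = -5: algebraic multiplicity = 3, geometric multiplicity = 2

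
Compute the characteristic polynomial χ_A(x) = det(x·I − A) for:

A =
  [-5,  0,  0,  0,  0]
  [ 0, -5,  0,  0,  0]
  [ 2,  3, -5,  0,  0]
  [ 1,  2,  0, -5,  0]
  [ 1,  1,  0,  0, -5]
x^5 + 25*x^4 + 250*x^3 + 1250*x^2 + 3125*x + 3125

Expanding det(x·I − A) (e.g. by cofactor expansion or by noting that A is similar to its Jordan form J, which has the same characteristic polynomial as A) gives
  χ_A(x) = x^5 + 25*x^4 + 250*x^3 + 1250*x^2 + 3125*x + 3125
which factors as (x + 5)^5. The eigenvalues (with algebraic multiplicities) are λ = -5 with multiplicity 5.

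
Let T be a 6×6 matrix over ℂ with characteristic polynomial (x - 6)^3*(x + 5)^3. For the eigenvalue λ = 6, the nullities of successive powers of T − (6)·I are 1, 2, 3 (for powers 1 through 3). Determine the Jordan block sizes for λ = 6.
Block sizes for λ = 6: [3]

From the dimensions of kernels of powers, the number of Jordan blocks of size at least j is d_j − d_{j−1} where d_j = dim ker(N^j) (with d_0 = 0). Computing the differences gives [1, 1, 1].
The number of blocks of size exactly k is (#blocks of size ≥ k) − (#blocks of size ≥ k + 1), so the partition is: 1 block(s) of size 3.
In nonincreasing order the block sizes are [3].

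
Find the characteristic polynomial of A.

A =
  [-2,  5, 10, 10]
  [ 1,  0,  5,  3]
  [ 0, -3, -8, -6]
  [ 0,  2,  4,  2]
x^4 + 8*x^3 + 24*x^2 + 32*x + 16

Expanding det(x·I − A) (e.g. by cofactor expansion or by noting that A is similar to its Jordan form J, which has the same characteristic polynomial as A) gives
  χ_A(x) = x^4 + 8*x^3 + 24*x^2 + 32*x + 16
which factors as (x + 2)^4. The eigenvalues (with algebraic multiplicities) are λ = -2 with multiplicity 4.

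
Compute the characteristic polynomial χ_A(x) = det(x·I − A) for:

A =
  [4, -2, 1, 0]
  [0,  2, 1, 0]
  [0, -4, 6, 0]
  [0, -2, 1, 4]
x^4 - 16*x^3 + 96*x^2 - 256*x + 256

Expanding det(x·I − A) (e.g. by cofactor expansion or by noting that A is similar to its Jordan form J, which has the same characteristic polynomial as A) gives
  χ_A(x) = x^4 - 16*x^3 + 96*x^2 - 256*x + 256
which factors as (x - 4)^4. The eigenvalues (with algebraic multiplicities) are λ = 4 with multiplicity 4.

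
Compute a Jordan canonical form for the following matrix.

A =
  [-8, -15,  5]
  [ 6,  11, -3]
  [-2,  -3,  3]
J_2(2) ⊕ J_1(2)

The characteristic polynomial is
  det(x·I − A) = x^3 - 6*x^2 + 12*x - 8 = (x - 2)^3

Eigenvalues and multiplicities (the geometric multiplicity of λ is n − rank(A − λI), which equals the number of Jordan blocks for λ):
  λ = 2: algebraic multiplicity = 3, geometric multiplicity = 2

Determining the block sizes for each eigenvalue:
  λ = 2: 2 blocks summing to 3 forces exactly one block of size 2 and the rest size 1 → block sizes [2, 1]

Assembling the blocks gives a Jordan form
J =
  [2, 1, 0]
  [0, 2, 0]
  [0, 0, 2]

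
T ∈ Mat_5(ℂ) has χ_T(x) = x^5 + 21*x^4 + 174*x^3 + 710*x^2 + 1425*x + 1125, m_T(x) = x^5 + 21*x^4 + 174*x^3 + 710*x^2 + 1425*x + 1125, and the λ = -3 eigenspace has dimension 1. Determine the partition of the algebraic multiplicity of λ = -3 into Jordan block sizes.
Block sizes for λ = -3: [2]

Step 1 — from the characteristic polynomial, algebraic multiplicity of λ = -3 is 2. From dim ker(T − (-3)·I) = 1, there are exactly 1 Jordan blocks for λ = -3.
Step 2 — from the minimal polynomial, the factor (x + 3)^2 tells us the largest block for λ = -3 has size 2.
Step 3 — with total size 2, 1 blocks, and largest block 2, the block sizes (in nonincreasing order) are [2].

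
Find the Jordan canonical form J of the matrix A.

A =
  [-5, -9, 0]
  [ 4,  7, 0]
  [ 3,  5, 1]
J_3(1)

The characteristic polynomial is
  det(x·I − A) = x^3 - 3*x^2 + 3*x - 1 = (x - 1)^3

Eigenvalues and multiplicities (the geometric multiplicity of λ is n − rank(A − λI), which equals the number of Jordan blocks for λ):
  λ = 1: algebraic multiplicity = 3, geometric multiplicity = 1

Determining the block sizes for each eigenvalue:
  λ = 1: one block (gm = 1), so the single block has size am = 3 → block sizes [3]

Assembling the blocks gives a Jordan form
J =
  [1, 1, 0]
  [0, 1, 1]
  [0, 0, 1]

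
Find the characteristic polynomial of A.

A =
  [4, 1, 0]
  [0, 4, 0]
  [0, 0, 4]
x^3 - 12*x^2 + 48*x - 64

Expanding det(x·I − A) (e.g. by cofactor expansion or by noting that A is similar to its Jordan form J, which has the same characteristic polynomial as A) gives
  χ_A(x) = x^3 - 12*x^2 + 48*x - 64
which factors as (x - 4)^3. The eigenvalues (with algebraic multiplicities) are λ = 4 with multiplicity 3.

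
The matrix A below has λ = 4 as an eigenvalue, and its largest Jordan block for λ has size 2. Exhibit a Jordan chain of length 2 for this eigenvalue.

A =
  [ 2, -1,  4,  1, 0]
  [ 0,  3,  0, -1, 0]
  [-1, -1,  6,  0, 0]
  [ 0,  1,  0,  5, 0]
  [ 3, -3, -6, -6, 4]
A Jordan chain for λ = 4 of length 2:
v_1 = (-2, 0, -1, 0, 3)ᵀ
v_2 = (1, 0, 0, 0, 0)ᵀ

Let N = A − (4)·I. We want v_2 with N^2 v_2 = 0 but N^1 v_2 ≠ 0; then v_{j-1} := N · v_j for j = 2, …, 2.

Pick v_2 = (1, 0, 0, 0, 0)ᵀ.
Then v_1 = N · v_2 = (-2, 0, -1, 0, 3)ᵀ.

Sanity check: (A − (4)·I) v_1 = (0, 0, 0, 0, 0)ᵀ = 0. ✓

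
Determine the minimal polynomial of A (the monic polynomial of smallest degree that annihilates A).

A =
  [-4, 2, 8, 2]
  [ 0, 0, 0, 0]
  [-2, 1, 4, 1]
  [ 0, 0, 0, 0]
x^2

The characteristic polynomial is χ_A(x) = x^4, so the eigenvalues are known. The minimal polynomial is
  m_A(x) = Π_λ (x − λ)^{k_λ}
where k_λ is the size of the *largest* Jordan block for λ (equivalently, the smallest k with (A − λI)^k v = 0 for every generalised eigenvector v of λ).

  λ = 0: largest Jordan block has size 2, contributing (x − 0)^2

So m_A(x) = x^2 = x^2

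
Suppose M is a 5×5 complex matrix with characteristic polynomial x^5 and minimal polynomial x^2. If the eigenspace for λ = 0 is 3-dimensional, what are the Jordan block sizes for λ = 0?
Block sizes for λ = 0: [2, 2, 1]

Step 1 — from the characteristic polynomial, algebraic multiplicity of λ = 0 is 5. From dim ker(M − (0)·I) = 3, there are exactly 3 Jordan blocks for λ = 0.
Step 2 — from the minimal polynomial, the factor (x − 0)^2 tells us the largest block for λ = 0 has size 2.
Step 3 — with total size 5, 3 blocks, and largest block 2, the block sizes (in nonincreasing order) are [2, 2, 1].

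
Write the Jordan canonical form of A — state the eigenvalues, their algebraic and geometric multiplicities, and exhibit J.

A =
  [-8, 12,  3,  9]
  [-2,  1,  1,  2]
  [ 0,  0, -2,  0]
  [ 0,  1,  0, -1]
J_2(-3) ⊕ J_1(-2) ⊕ J_1(-2)

The characteristic polynomial is
  det(x·I − A) = x^4 + 10*x^3 + 37*x^2 + 60*x + 36 = (x + 2)^2*(x + 3)^2

Eigenvalues and multiplicities (the geometric multiplicity of λ is n − rank(A − λI), which equals the number of Jordan blocks for λ):
  λ = -3: algebraic multiplicity = 2, geometric multiplicity = 1
  λ = -2: algebraic multiplicity = 2, geometric multiplicity = 2

Determining the block sizes for each eigenvalue:
  λ = -3: one block (gm = 1), so the single block has size am = 2 → block sizes [2]
  λ = -2: gm = am = 2, so every block has size 1 → block sizes [1, 1]

Assembling the blocks gives a Jordan form
J =
  [-3,  1,  0,  0]
  [ 0, -3,  0,  0]
  [ 0,  0, -2,  0]
  [ 0,  0,  0, -2]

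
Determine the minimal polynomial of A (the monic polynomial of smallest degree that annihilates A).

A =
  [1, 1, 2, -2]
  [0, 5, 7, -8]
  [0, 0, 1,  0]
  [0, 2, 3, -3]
x^3 - 3*x^2 + 3*x - 1

The characteristic polynomial is χ_A(x) = (x - 1)^4, so the eigenvalues are known. The minimal polynomial is
  m_A(x) = Π_λ (x − λ)^{k_λ}
where k_λ is the size of the *largest* Jordan block for λ (equivalently, the smallest k with (A − λI)^k v = 0 for every generalised eigenvector v of λ).

  λ = 1: largest Jordan block has size 3, contributing (x − 1)^3

So m_A(x) = (x - 1)^3 = x^3 - 3*x^2 + 3*x - 1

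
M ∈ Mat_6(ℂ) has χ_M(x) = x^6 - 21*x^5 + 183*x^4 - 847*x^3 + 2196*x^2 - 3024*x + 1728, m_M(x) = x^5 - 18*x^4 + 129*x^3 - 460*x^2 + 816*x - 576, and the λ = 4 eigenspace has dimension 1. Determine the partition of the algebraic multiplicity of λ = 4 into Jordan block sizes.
Block sizes for λ = 4: [3]

Step 1 — from the characteristic polynomial, algebraic multiplicity of λ = 4 is 3. From dim ker(M − (4)·I) = 1, there are exactly 1 Jordan blocks for λ = 4.
Step 2 — from the minimal polynomial, the factor (x − 4)^3 tells us the largest block for λ = 4 has size 3.
Step 3 — with total size 3, 1 blocks, and largest block 3, the block sizes (in nonincreasing order) are [3].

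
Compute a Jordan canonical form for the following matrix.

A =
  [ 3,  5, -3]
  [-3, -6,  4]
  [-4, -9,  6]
J_3(1)

The characteristic polynomial is
  det(x·I − A) = x^3 - 3*x^2 + 3*x - 1 = (x - 1)^3

Eigenvalues and multiplicities (the geometric multiplicity of λ is n − rank(A − λI), which equals the number of Jordan blocks for λ):
  λ = 1: algebraic multiplicity = 3, geometric multiplicity = 1

Determining the block sizes for each eigenvalue:
  λ = 1: one block (gm = 1), so the single block has size am = 3 → block sizes [3]

Assembling the blocks gives a Jordan form
J =
  [1, 1, 0]
  [0, 1, 1]
  [0, 0, 1]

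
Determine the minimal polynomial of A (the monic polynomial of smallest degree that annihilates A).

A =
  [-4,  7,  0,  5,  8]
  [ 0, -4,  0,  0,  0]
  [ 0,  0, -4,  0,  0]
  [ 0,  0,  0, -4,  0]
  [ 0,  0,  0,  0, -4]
x^2 + 8*x + 16

The characteristic polynomial is χ_A(x) = (x + 4)^5, so the eigenvalues are known. The minimal polynomial is
  m_A(x) = Π_λ (x − λ)^{k_λ}
where k_λ is the size of the *largest* Jordan block for λ (equivalently, the smallest k with (A − λI)^k v = 0 for every generalised eigenvector v of λ).

  λ = -4: largest Jordan block has size 2, contributing (x + 4)^2

So m_A(x) = (x + 4)^2 = x^2 + 8*x + 16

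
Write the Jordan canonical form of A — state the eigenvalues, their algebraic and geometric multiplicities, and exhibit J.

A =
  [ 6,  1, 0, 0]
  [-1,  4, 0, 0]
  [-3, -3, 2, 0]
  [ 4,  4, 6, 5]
J_1(2) ⊕ J_2(5) ⊕ J_1(5)

The characteristic polynomial is
  det(x·I − A) = x^4 - 17*x^3 + 105*x^2 - 275*x + 250 = (x - 5)^3*(x - 2)

Eigenvalues and multiplicities (the geometric multiplicity of λ is n − rank(A − λI), which equals the number of Jordan blocks for λ):
  λ = 2: algebraic multiplicity = 1, geometric multiplicity = 1
  λ = 5: algebraic multiplicity = 3, geometric multiplicity = 2

Determining the block sizes for each eigenvalue:
  λ = 2: one block (gm = 1), so the single block has size am = 1 → block sizes [1]
  λ = 5: 2 blocks summing to 3 forces exactly one block of size 2 and the rest size 1 → block sizes [2, 1]

Assembling the blocks gives a Jordan form
J =
  [2, 0, 0, 0]
  [0, 5, 1, 0]
  [0, 0, 5, 0]
  [0, 0, 0, 5]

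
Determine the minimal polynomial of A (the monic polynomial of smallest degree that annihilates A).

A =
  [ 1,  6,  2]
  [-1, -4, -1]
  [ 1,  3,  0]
x^2 + 2*x + 1

The characteristic polynomial is χ_A(x) = (x + 1)^3, so the eigenvalues are known. The minimal polynomial is
  m_A(x) = Π_λ (x − λ)^{k_λ}
where k_λ is the size of the *largest* Jordan block for λ (equivalently, the smallest k with (A − λI)^k v = 0 for every generalised eigenvector v of λ).

  λ = -1: largest Jordan block has size 2, contributing (x + 1)^2

So m_A(x) = (x + 1)^2 = x^2 + 2*x + 1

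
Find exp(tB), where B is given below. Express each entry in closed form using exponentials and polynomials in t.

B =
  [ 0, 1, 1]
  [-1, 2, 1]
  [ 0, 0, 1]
e^{tB} =
  [-t*exp(t) + exp(t), t*exp(t), t*exp(t)]
  [-t*exp(t), t*exp(t) + exp(t), t*exp(t)]
  [0, 0, exp(t)]

Strategy: write B = P · J · P⁻¹ where J is a Jordan canonical form, so e^{tB} = P · e^{tJ} · P⁻¹, and e^{tJ} can be computed block-by-block.

B has Jordan form
J =
  [1, 1, 0]
  [0, 1, 0]
  [0, 0, 1]
(up to reordering of blocks).

Per-block formulas:
  For a 2×2 Jordan block J_2(1): exp(t · J_2(1)) = e^(1t)·(I + t·N), where N is the 2×2 nilpotent shift.
  For a 1×1 block at λ = 1: exp(t · [1]) = [e^(1t)].

After assembling e^{tJ} and conjugating by P, we get:

e^{tB} =
  [-t*exp(t) + exp(t), t*exp(t), t*exp(t)]
  [-t*exp(t), t*exp(t) + exp(t), t*exp(t)]
  [0, 0, exp(t)]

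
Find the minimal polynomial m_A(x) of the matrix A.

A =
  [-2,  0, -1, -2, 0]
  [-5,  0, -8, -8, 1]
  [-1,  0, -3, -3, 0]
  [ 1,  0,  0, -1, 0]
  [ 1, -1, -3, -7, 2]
x^5 + 4*x^4 + x^3 - 10*x^2 - 4*x + 8

The characteristic polynomial is χ_A(x) = (x - 1)^2*(x + 2)^3, so the eigenvalues are known. The minimal polynomial is
  m_A(x) = Π_λ (x − λ)^{k_λ}
where k_λ is the size of the *largest* Jordan block for λ (equivalently, the smallest k with (A − λI)^k v = 0 for every generalised eigenvector v of λ).

  λ = -2: largest Jordan block has size 3, contributing (x + 2)^3
  λ = 1: largest Jordan block has size 2, contributing (x − 1)^2

So m_A(x) = (x - 1)^2*(x + 2)^3 = x^5 + 4*x^4 + x^3 - 10*x^2 - 4*x + 8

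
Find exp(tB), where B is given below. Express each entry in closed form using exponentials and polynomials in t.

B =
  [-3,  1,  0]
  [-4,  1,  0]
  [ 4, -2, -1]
e^{tB} =
  [-2*t*exp(-t) + exp(-t), t*exp(-t), 0]
  [-4*t*exp(-t), 2*t*exp(-t) + exp(-t), 0]
  [4*t*exp(-t), -2*t*exp(-t), exp(-t)]

Strategy: write B = P · J · P⁻¹ where J is a Jordan canonical form, so e^{tB} = P · e^{tJ} · P⁻¹, and e^{tJ} can be computed block-by-block.

B has Jordan form
J =
  [-1,  1,  0]
  [ 0, -1,  0]
  [ 0,  0, -1]
(up to reordering of blocks).

Per-block formulas:
  For a 1×1 block at λ = -1: exp(t · [-1]) = [e^(-1t)].
  For a 2×2 Jordan block J_2(-1): exp(t · J_2(-1)) = e^(-1t)·(I + t·N), where N is the 2×2 nilpotent shift.

After assembling e^{tJ} and conjugating by P, we get:

e^{tB} =
  [-2*t*exp(-t) + exp(-t), t*exp(-t), 0]
  [-4*t*exp(-t), 2*t*exp(-t) + exp(-t), 0]
  [4*t*exp(-t), -2*t*exp(-t), exp(-t)]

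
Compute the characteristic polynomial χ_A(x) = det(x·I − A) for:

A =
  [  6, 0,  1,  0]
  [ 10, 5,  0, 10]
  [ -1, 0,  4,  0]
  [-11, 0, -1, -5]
x^4 - 10*x^3 + 250*x - 625

Expanding det(x·I − A) (e.g. by cofactor expansion or by noting that A is similar to its Jordan form J, which has the same characteristic polynomial as A) gives
  χ_A(x) = x^4 - 10*x^3 + 250*x - 625
which factors as (x - 5)^3*(x + 5). The eigenvalues (with algebraic multiplicities) are λ = -5 with multiplicity 1, λ = 5 with multiplicity 3.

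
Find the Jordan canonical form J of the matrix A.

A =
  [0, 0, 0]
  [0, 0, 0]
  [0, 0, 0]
J_1(0) ⊕ J_1(0) ⊕ J_1(0)

The characteristic polynomial is
  det(x·I − A) = x^3

Eigenvalues and multiplicities (the geometric multiplicity of λ is n − rank(A − λI), which equals the number of Jordan blocks for λ):
  λ = 0: algebraic multiplicity = 3, geometric multiplicity = 3

Determining the block sizes for each eigenvalue:
  λ = 0: gm = am = 3, so every block has size 1 → block sizes [1, 1, 1]

Assembling the blocks gives a Jordan form
J =
  [0, 0, 0]
  [0, 0, 0]
  [0, 0, 0]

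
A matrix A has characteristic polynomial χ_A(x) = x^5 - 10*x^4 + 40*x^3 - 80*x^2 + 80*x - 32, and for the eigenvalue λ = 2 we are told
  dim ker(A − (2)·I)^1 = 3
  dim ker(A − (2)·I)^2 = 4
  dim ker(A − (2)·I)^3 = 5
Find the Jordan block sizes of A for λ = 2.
Block sizes for λ = 2: [3, 1, 1]

From the dimensions of kernels of powers, the number of Jordan blocks of size at least j is d_j − d_{j−1} where d_j = dim ker(N^j) (with d_0 = 0). Computing the differences gives [3, 1, 1].
The number of blocks of size exactly k is (#blocks of size ≥ k) − (#blocks of size ≥ k + 1), so the partition is: 2 block(s) of size 1, 1 block(s) of size 3.
In nonincreasing order the block sizes are [3, 1, 1].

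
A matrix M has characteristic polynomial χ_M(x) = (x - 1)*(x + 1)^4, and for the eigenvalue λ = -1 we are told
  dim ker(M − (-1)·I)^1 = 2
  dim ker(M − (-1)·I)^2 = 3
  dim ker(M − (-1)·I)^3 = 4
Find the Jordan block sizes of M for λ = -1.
Block sizes for λ = -1: [3, 1]

From the dimensions of kernels of powers, the number of Jordan blocks of size at least j is d_j − d_{j−1} where d_j = dim ker(N^j) (with d_0 = 0). Computing the differences gives [2, 1, 1].
The number of blocks of size exactly k is (#blocks of size ≥ k) − (#blocks of size ≥ k + 1), so the partition is: 1 block(s) of size 1, 1 block(s) of size 3.
In nonincreasing order the block sizes are [3, 1].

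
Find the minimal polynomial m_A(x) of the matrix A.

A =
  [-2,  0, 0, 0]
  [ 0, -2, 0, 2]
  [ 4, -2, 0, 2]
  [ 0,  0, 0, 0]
x^2 + 2*x

The characteristic polynomial is χ_A(x) = x^2*(x + 2)^2, so the eigenvalues are known. The minimal polynomial is
  m_A(x) = Π_λ (x − λ)^{k_λ}
where k_λ is the size of the *largest* Jordan block for λ (equivalently, the smallest k with (A − λI)^k v = 0 for every generalised eigenvector v of λ).

  λ = -2: largest Jordan block has size 1, contributing (x + 2)
  λ = 0: largest Jordan block has size 1, contributing (x − 0)

So m_A(x) = x*(x + 2) = x^2 + 2*x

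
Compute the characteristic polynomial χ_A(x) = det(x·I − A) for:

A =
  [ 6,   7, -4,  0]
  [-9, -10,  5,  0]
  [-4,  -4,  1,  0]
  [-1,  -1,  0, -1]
x^4 + 4*x^3 + 6*x^2 + 4*x + 1

Expanding det(x·I − A) (e.g. by cofactor expansion or by noting that A is similar to its Jordan form J, which has the same characteristic polynomial as A) gives
  χ_A(x) = x^4 + 4*x^3 + 6*x^2 + 4*x + 1
which factors as (x + 1)^4. The eigenvalues (with algebraic multiplicities) are λ = -1 with multiplicity 4.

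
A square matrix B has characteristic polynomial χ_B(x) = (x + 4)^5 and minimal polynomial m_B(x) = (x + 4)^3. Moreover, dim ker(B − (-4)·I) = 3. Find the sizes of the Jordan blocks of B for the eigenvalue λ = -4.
Block sizes for λ = -4: [3, 1, 1]

Step 1 — from the characteristic polynomial, algebraic multiplicity of λ = -4 is 5. From dim ker(B − (-4)·I) = 3, there are exactly 3 Jordan blocks for λ = -4.
Step 2 — from the minimal polynomial, the factor (x + 4)^3 tells us the largest block for λ = -4 has size 3.
Step 3 — with total size 5, 3 blocks, and largest block 3, the block sizes (in nonincreasing order) are [3, 1, 1].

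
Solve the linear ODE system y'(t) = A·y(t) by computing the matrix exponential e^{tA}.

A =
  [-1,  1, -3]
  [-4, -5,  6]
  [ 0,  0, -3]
e^{tA} =
  [2*t*exp(-3*t) + exp(-3*t), t*exp(-3*t), -3*t*exp(-3*t)]
  [-4*t*exp(-3*t), -2*t*exp(-3*t) + exp(-3*t), 6*t*exp(-3*t)]
  [0, 0, exp(-3*t)]

Strategy: write A = P · J · P⁻¹ where J is a Jordan canonical form, so e^{tA} = P · e^{tJ} · P⁻¹, and e^{tJ} can be computed block-by-block.

A has Jordan form
J =
  [-3,  1,  0]
  [ 0, -3,  0]
  [ 0,  0, -3]
(up to reordering of blocks).

Per-block formulas:
  For a 2×2 Jordan block J_2(-3): exp(t · J_2(-3)) = e^(-3t)·(I + t·N), where N is the 2×2 nilpotent shift.
  For a 1×1 block at λ = -3: exp(t · [-3]) = [e^(-3t)].

After assembling e^{tJ} and conjugating by P, we get:

e^{tA} =
  [2*t*exp(-3*t) + exp(-3*t), t*exp(-3*t), -3*t*exp(-3*t)]
  [-4*t*exp(-3*t), -2*t*exp(-3*t) + exp(-3*t), 6*t*exp(-3*t)]
  [0, 0, exp(-3*t)]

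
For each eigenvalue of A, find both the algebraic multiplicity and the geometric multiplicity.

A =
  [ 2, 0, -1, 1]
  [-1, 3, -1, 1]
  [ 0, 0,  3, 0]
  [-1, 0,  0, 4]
λ = 3: alg = 4, geom = 2

Step 1 — factor the characteristic polynomial to read off the algebraic multiplicities:
  χ_A(x) = (x - 3)^4

Step 2 — compute geometric multiplicities via the rank-nullity identity g(λ) = n − rank(A − λI):
  rank(A − (3)·I) = 2, so dim ker(A − (3)·I) = n − 2 = 2

Summary:
  λ = 3: algebraic multiplicity = 4, geometric multiplicity = 2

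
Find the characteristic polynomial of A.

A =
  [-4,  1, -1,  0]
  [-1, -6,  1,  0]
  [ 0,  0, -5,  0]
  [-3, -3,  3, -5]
x^4 + 20*x^3 + 150*x^2 + 500*x + 625

Expanding det(x·I − A) (e.g. by cofactor expansion or by noting that A is similar to its Jordan form J, which has the same characteristic polynomial as A) gives
  χ_A(x) = x^4 + 20*x^3 + 150*x^2 + 500*x + 625
which factors as (x + 5)^4. The eigenvalues (with algebraic multiplicities) are λ = -5 with multiplicity 4.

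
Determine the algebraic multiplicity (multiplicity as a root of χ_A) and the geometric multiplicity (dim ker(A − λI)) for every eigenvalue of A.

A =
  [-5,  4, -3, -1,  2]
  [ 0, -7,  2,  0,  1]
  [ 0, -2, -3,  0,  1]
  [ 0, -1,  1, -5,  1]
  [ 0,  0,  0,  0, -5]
λ = -5: alg = 5, geom = 2

Step 1 — factor the characteristic polynomial to read off the algebraic multiplicities:
  χ_A(x) = (x + 5)^5

Step 2 — compute geometric multiplicities via the rank-nullity identity g(λ) = n − rank(A − λI):
  rank(A − (-5)·I) = 3, so dim ker(A − (-5)·I) = n − 3 = 2

Summary:
  λ = -5: algebraic multiplicity = 5, geometric multiplicity = 2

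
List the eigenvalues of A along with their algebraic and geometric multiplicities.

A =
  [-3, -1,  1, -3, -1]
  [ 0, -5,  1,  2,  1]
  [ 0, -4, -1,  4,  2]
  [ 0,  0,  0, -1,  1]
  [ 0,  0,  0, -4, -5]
λ = -3: alg = 5, geom = 2

Step 1 — factor the characteristic polynomial to read off the algebraic multiplicities:
  χ_A(x) = (x + 3)^5

Step 2 — compute geometric multiplicities via the rank-nullity identity g(λ) = n − rank(A − λI):
  rank(A − (-3)·I) = 3, so dim ker(A − (-3)·I) = n − 3 = 2

Summary:
  λ = -3: algebraic multiplicity = 5, geometric multiplicity = 2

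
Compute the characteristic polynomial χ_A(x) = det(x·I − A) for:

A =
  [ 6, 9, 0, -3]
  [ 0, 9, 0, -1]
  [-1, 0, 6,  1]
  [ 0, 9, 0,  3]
x^4 - 24*x^3 + 216*x^2 - 864*x + 1296

Expanding det(x·I − A) (e.g. by cofactor expansion or by noting that A is similar to its Jordan form J, which has the same characteristic polynomial as A) gives
  χ_A(x) = x^4 - 24*x^3 + 216*x^2 - 864*x + 1296
which factors as (x - 6)^4. The eigenvalues (with algebraic multiplicities) are λ = 6 with multiplicity 4.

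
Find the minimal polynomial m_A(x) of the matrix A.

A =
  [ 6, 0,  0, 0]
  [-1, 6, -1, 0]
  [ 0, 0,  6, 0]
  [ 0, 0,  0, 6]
x^2 - 12*x + 36

The characteristic polynomial is χ_A(x) = (x - 6)^4, so the eigenvalues are known. The minimal polynomial is
  m_A(x) = Π_λ (x − λ)^{k_λ}
where k_λ is the size of the *largest* Jordan block for λ (equivalently, the smallest k with (A − λI)^k v = 0 for every generalised eigenvector v of λ).

  λ = 6: largest Jordan block has size 2, contributing (x − 6)^2

So m_A(x) = (x - 6)^2 = x^2 - 12*x + 36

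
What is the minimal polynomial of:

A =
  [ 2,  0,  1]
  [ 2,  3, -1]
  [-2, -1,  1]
x^3 - 6*x^2 + 12*x - 8

The characteristic polynomial is χ_A(x) = (x - 2)^3, so the eigenvalues are known. The minimal polynomial is
  m_A(x) = Π_λ (x − λ)^{k_λ}
where k_λ is the size of the *largest* Jordan block for λ (equivalently, the smallest k with (A − λI)^k v = 0 for every generalised eigenvector v of λ).

  λ = 2: largest Jordan block has size 3, contributing (x − 2)^3

So m_A(x) = (x - 2)^3 = x^3 - 6*x^2 + 12*x - 8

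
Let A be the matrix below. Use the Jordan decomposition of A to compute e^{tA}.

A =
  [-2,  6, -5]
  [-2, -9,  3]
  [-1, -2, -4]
e^{tA} =
  [t^2*exp(-5*t) + 3*t*exp(-5*t) + exp(-5*t), 2*t^2*exp(-5*t) + 6*t*exp(-5*t), -t^2*exp(-5*t) - 5*t*exp(-5*t)]
  [-t^2*exp(-5*t)/2 - 2*t*exp(-5*t), -t^2*exp(-5*t) - 4*t*exp(-5*t) + exp(-5*t), t^2*exp(-5*t)/2 + 3*t*exp(-5*t)]
  [-t*exp(-5*t), -2*t*exp(-5*t), t*exp(-5*t) + exp(-5*t)]

Strategy: write A = P · J · P⁻¹ where J is a Jordan canonical form, so e^{tA} = P · e^{tJ} · P⁻¹, and e^{tJ} can be computed block-by-block.

A has Jordan form
J =
  [-5,  1,  0]
  [ 0, -5,  1]
  [ 0,  0, -5]
(up to reordering of blocks).

Per-block formulas:
  For a 3×3 Jordan block J_3(-5): exp(t · J_3(-5)) = e^(-5t)·(I + t·N + (t^2/2)·N^2), where N is the 3×3 nilpotent shift.

After assembling e^{tJ} and conjugating by P, we get:

e^{tA} =
  [t^2*exp(-5*t) + 3*t*exp(-5*t) + exp(-5*t), 2*t^2*exp(-5*t) + 6*t*exp(-5*t), -t^2*exp(-5*t) - 5*t*exp(-5*t)]
  [-t^2*exp(-5*t)/2 - 2*t*exp(-5*t), -t^2*exp(-5*t) - 4*t*exp(-5*t) + exp(-5*t), t^2*exp(-5*t)/2 + 3*t*exp(-5*t)]
  [-t*exp(-5*t), -2*t*exp(-5*t), t*exp(-5*t) + exp(-5*t)]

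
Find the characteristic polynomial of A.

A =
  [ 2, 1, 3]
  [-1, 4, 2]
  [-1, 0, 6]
x^3 - 12*x^2 + 48*x - 64

Expanding det(x·I − A) (e.g. by cofactor expansion or by noting that A is similar to its Jordan form J, which has the same characteristic polynomial as A) gives
  χ_A(x) = x^3 - 12*x^2 + 48*x - 64
which factors as (x - 4)^3. The eigenvalues (with algebraic multiplicities) are λ = 4 with multiplicity 3.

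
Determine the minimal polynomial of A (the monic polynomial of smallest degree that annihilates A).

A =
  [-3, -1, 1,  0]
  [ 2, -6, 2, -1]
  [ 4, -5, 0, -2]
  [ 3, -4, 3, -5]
x^4 + 14*x^3 + 73*x^2 + 168*x + 144

The characteristic polynomial is χ_A(x) = (x + 3)^2*(x + 4)^2, so the eigenvalues are known. The minimal polynomial is
  m_A(x) = Π_λ (x − λ)^{k_λ}
where k_λ is the size of the *largest* Jordan block for λ (equivalently, the smallest k with (A − λI)^k v = 0 for every generalised eigenvector v of λ).

  λ = -4: largest Jordan block has size 2, contributing (x + 4)^2
  λ = -3: largest Jordan block has size 2, contributing (x + 3)^2

So m_A(x) = (x + 3)^2*(x + 4)^2 = x^4 + 14*x^3 + 73*x^2 + 168*x + 144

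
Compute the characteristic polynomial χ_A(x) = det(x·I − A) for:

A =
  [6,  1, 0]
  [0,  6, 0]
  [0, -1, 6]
x^3 - 18*x^2 + 108*x - 216

Expanding det(x·I − A) (e.g. by cofactor expansion or by noting that A is similar to its Jordan form J, which has the same characteristic polynomial as A) gives
  χ_A(x) = x^3 - 18*x^2 + 108*x - 216
which factors as (x - 6)^3. The eigenvalues (with algebraic multiplicities) are λ = 6 with multiplicity 3.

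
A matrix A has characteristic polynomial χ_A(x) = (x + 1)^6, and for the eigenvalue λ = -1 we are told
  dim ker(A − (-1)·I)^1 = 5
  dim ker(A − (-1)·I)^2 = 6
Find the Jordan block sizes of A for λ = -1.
Block sizes for λ = -1: [2, 1, 1, 1, 1]

From the dimensions of kernels of powers, the number of Jordan blocks of size at least j is d_j − d_{j−1} where d_j = dim ker(N^j) (with d_0 = 0). Computing the differences gives [5, 1].
The number of blocks of size exactly k is (#blocks of size ≥ k) − (#blocks of size ≥ k + 1), so the partition is: 4 block(s) of size 1, 1 block(s) of size 2.
In nonincreasing order the block sizes are [2, 1, 1, 1, 1].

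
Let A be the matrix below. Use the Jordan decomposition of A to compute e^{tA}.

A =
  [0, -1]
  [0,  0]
e^{tA} =
  [1, -t]
  [0, 1]

Strategy: write A = P · J · P⁻¹ where J is a Jordan canonical form, so e^{tA} = P · e^{tJ} · P⁻¹, and e^{tJ} can be computed block-by-block.

A has Jordan form
J =
  [0, 1]
  [0, 0]
(up to reordering of blocks).

Per-block formulas:
  For a 2×2 Jordan block J_2(0): exp(t · J_2(0)) = e^(0t)·(I + t·N), where N is the 2×2 nilpotent shift.

After assembling e^{tJ} and conjugating by P, we get:

e^{tA} =
  [1, -t]
  [0, 1]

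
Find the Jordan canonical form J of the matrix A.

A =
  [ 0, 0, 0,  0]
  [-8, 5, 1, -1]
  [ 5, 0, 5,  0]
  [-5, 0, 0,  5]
J_1(0) ⊕ J_2(5) ⊕ J_1(5)

The characteristic polynomial is
  det(x·I − A) = x^4 - 15*x^3 + 75*x^2 - 125*x = x*(x - 5)^3

Eigenvalues and multiplicities (the geometric multiplicity of λ is n − rank(A − λI), which equals the number of Jordan blocks for λ):
  λ = 0: algebraic multiplicity = 1, geometric multiplicity = 1
  λ = 5: algebraic multiplicity = 3, geometric multiplicity = 2

Determining the block sizes for each eigenvalue:
  λ = 0: one block (gm = 1), so the single block has size am = 1 → block sizes [1]
  λ = 5: 2 blocks summing to 3 forces exactly one block of size 2 and the rest size 1 → block sizes [2, 1]

Assembling the blocks gives a Jordan form
J =
  [0, 0, 0, 0]
  [0, 5, 1, 0]
  [0, 0, 5, 0]
  [0, 0, 0, 5]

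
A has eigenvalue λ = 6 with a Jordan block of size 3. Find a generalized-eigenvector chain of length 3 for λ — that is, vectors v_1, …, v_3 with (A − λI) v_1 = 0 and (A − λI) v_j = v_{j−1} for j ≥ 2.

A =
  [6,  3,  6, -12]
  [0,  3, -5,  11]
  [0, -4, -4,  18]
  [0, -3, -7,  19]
A Jordan chain for λ = 6 of length 3:
v_1 = (3, -4, -2, -2)ᵀ
v_2 = (3, -3, -4, -3)ᵀ
v_3 = (0, 1, 0, 0)ᵀ

Let N = A − (6)·I. We want v_3 with N^3 v_3 = 0 but N^2 v_3 ≠ 0; then v_{j-1} := N · v_j for j = 3, …, 2.

Pick v_3 = (0, 1, 0, 0)ᵀ.
Then v_2 = N · v_3 = (3, -3, -4, -3)ᵀ.
Then v_1 = N · v_2 = (3, -4, -2, -2)ᵀ.

Sanity check: (A − (6)·I) v_1 = (0, 0, 0, 0)ᵀ = 0. ✓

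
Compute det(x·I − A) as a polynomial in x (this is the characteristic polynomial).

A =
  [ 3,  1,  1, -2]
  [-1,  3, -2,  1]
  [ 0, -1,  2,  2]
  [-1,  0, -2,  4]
x^4 - 12*x^3 + 54*x^2 - 108*x + 81

Expanding det(x·I − A) (e.g. by cofactor expansion or by noting that A is similar to its Jordan form J, which has the same characteristic polynomial as A) gives
  χ_A(x) = x^4 - 12*x^3 + 54*x^2 - 108*x + 81
which factors as (x - 3)^4. The eigenvalues (with algebraic multiplicities) are λ = 3 with multiplicity 4.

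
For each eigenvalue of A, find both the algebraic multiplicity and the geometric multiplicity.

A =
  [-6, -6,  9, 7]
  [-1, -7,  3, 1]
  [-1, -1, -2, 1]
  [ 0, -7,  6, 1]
λ = -5: alg = 3, geom = 1; λ = 1: alg = 1, geom = 1

Step 1 — factor the characteristic polynomial to read off the algebraic multiplicities:
  χ_A(x) = (x - 1)*(x + 5)^3

Step 2 — compute geometric multiplicities via the rank-nullity identity g(λ) = n − rank(A − λI):
  rank(A − (-5)·I) = 3, so dim ker(A − (-5)·I) = n − 3 = 1
  rank(A − (1)·I) = 3, so dim ker(A − (1)·I) = n − 3 = 1

Summary:
  λ = -5: algebraic multiplicity = 3, geometric multiplicity = 1
  λ = 1: algebraic multiplicity = 1, geometric multiplicity = 1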